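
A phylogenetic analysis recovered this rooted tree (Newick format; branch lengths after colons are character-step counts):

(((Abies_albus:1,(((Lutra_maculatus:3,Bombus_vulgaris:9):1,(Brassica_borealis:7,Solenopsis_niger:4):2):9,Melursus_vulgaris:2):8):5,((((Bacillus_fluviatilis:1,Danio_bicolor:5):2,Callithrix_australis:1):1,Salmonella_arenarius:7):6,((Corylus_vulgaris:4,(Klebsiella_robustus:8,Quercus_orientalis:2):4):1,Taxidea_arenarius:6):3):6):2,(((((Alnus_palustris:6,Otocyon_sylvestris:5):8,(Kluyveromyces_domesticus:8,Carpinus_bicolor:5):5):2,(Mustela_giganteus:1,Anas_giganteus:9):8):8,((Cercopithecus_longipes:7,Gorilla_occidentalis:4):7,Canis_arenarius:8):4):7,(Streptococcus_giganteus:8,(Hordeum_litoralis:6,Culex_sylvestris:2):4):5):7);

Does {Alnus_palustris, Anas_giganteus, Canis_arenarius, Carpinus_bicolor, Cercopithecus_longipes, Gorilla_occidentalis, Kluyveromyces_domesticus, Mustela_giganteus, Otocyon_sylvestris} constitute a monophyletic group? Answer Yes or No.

Yes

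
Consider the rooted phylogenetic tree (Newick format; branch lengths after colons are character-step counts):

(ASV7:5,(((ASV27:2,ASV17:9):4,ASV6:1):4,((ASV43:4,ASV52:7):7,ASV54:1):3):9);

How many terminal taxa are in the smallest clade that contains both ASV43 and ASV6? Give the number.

6

The MRCA of ASV43 and ASV6 is the node subtending (((ASV27,ASV17),ASV6),((ASV43,ASV52),ASV54)).
That clade contains 6 terminal taxa: ASV17, ASV27, ASV43, ASV52, ASV54, ASV6.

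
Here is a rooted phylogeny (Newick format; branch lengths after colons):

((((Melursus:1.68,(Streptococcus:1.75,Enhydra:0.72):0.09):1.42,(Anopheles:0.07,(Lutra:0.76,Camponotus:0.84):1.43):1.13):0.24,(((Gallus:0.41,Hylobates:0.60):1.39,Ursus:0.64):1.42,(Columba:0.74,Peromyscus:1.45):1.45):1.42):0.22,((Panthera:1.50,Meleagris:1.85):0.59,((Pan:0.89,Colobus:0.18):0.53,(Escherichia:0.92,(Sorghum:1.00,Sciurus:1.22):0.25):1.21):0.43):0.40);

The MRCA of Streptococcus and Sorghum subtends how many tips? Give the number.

The MRCA of Streptococcus and Sorghum is the root, so the clade is the entire tree.
That clade contains 18 terminal taxa: Anopheles, Camponotus, Colobus, Columba, Enhydra, Escherichia, Gallus, Hylobates, Lutra, Meleagris, Melursus, Pan, Panthera, Peromyscus, Sciurus, Sorghum, Streptococcus, Ursus.

18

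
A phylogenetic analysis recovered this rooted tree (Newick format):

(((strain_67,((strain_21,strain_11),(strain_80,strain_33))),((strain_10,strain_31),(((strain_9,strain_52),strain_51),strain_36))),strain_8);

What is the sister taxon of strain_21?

strain_21 attaches to the tree at the node subtending (strain_21,strain_11).
The other lineage descending from that same node — the sister group — is the single tip strain_11.

strain_11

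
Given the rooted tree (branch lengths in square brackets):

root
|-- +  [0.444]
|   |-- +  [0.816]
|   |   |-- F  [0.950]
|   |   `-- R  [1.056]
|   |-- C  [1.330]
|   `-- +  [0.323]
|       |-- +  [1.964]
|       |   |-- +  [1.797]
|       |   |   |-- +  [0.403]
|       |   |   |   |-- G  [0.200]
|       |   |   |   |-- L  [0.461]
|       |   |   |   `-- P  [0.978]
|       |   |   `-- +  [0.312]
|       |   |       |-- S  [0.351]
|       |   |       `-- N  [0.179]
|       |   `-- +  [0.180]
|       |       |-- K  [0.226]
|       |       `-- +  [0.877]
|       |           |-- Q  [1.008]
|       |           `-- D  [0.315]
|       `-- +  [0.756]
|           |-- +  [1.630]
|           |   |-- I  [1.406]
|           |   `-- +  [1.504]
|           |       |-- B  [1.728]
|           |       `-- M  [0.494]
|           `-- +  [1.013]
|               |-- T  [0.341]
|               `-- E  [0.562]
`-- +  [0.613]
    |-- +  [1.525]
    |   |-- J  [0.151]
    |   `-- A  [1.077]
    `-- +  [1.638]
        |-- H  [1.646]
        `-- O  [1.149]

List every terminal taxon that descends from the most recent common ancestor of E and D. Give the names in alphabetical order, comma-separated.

Tracing E: it sits inside (T,E).
Tracing D: it sits inside (Q,D).
The smallest clade enclosing both is ((((G,L,P),(S,N)),(K,(Q,D))),((I,(B,M)),(T,E))); the answer is its 13 terminal taxa in alphabetical order.

B, D, E, G, I, K, L, M, N, P, Q, S, T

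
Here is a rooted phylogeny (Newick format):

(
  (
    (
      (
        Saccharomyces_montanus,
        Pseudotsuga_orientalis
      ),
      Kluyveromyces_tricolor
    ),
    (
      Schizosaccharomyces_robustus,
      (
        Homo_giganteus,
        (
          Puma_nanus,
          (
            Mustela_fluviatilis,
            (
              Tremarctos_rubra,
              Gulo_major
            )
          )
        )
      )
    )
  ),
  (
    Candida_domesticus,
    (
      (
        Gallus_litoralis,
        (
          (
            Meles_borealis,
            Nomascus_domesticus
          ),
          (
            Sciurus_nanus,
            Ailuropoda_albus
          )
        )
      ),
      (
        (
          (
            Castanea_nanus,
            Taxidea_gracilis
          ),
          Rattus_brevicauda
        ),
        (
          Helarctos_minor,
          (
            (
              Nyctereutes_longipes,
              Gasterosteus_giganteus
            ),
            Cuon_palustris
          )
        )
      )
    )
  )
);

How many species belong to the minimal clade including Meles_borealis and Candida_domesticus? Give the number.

13

The MRCA of Meles_borealis and Candida_domesticus is the node subtending (Candida_domesticus,((Gallus_litoralis,((Meles_borealis,Nomascus_domesticus),(Sciurus_nanus,Ailuropoda_albus))),(((Castanea_nanus,Taxidea_gracilis),Rattus_brevicauda),(Helarctos_minor,((Nyctereutes_longipes,Gasterosteus_giganteus),Cuon_palustris))))).
That clade contains 13 terminal taxa: Ailuropoda_albus, Candida_domesticus, Castanea_nanus, Cuon_palustris, Gallus_litoralis, Gasterosteus_giganteus, Helarctos_minor, Meles_borealis, Nomascus_domesticus, Nyctereutes_longipes, Rattus_brevicauda, Sciurus_nanus, Taxidea_gracilis.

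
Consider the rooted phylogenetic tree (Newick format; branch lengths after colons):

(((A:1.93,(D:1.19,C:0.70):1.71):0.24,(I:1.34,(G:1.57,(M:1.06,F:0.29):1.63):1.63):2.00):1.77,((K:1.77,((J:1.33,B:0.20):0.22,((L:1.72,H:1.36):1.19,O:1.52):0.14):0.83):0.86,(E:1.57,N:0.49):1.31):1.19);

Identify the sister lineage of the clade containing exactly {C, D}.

A

The clade containing exactly {C, D} attaches to the tree at the node subtending (A,(D,C)).
The other lineage descending from that same node — the sister group — is the single tip A.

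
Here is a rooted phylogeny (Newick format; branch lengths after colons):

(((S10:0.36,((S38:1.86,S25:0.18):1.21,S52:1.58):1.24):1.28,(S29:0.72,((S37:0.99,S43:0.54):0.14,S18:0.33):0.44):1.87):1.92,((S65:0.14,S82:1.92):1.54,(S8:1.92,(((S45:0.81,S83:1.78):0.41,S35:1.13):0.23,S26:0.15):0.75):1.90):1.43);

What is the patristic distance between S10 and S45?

9.09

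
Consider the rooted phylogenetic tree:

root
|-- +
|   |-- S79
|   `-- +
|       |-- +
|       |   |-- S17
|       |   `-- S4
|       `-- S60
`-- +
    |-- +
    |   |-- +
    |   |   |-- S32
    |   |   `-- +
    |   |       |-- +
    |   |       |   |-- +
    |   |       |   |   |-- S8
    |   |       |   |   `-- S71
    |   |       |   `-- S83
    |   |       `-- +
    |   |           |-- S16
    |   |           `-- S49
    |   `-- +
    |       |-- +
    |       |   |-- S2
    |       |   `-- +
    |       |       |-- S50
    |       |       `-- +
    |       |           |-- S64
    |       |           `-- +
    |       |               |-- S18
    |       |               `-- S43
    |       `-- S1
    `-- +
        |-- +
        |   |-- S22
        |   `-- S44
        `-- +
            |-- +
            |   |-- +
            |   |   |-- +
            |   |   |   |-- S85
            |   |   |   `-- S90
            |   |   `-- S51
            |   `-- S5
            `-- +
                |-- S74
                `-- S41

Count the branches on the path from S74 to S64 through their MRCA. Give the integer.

10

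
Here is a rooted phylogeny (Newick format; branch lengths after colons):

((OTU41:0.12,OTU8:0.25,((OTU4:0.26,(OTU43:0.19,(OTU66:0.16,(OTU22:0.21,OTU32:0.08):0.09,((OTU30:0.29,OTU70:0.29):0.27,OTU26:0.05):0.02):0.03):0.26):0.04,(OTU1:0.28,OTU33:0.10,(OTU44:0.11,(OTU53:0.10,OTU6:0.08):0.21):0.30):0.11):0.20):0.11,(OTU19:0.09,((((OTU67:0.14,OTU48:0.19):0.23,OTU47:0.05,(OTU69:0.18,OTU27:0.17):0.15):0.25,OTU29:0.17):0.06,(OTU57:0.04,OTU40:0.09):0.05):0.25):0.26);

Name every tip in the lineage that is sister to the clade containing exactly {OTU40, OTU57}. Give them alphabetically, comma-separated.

OTU27, OTU29, OTU47, OTU48, OTU67, OTU69

The clade containing exactly {OTU40, OTU57} attaches to the tree at the node subtending ((((OTU67,OTU48),OTU47,(OTU69,OTU27)),OTU29),(OTU57,OTU40)).
The other lineage descending from that same node — the sister group — is (((OTU67,OTU48),OTU47,(OTU69,OTU27)),OTU29); its 6 tips in alphabetical order are the answer.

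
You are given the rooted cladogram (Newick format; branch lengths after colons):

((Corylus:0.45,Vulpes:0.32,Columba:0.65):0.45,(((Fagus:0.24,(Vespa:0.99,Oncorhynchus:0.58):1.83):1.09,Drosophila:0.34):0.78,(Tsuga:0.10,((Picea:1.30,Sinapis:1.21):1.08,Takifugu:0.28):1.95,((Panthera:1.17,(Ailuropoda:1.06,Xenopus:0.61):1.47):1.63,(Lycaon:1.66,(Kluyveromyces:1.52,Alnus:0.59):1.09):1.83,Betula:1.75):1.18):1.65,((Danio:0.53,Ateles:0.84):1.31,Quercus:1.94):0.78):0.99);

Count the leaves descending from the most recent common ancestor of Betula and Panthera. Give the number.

7

The MRCA of Betula and Panthera is the node subtending ((Panthera,(Ailuropoda,Xenopus)),(Lycaon,(Kluyveromyces,Alnus)),Betula).
That clade contains 7 terminal taxa: Ailuropoda, Alnus, Betula, Kluyveromyces, Lycaon, Panthera, Xenopus.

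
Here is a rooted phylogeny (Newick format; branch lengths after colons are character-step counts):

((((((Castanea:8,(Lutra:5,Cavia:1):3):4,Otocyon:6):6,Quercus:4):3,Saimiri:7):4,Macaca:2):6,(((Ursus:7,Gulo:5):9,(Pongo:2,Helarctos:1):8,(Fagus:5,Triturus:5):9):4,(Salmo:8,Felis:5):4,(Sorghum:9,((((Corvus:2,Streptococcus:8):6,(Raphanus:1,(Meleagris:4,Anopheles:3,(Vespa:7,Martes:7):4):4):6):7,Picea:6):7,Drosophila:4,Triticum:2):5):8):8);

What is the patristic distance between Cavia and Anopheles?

75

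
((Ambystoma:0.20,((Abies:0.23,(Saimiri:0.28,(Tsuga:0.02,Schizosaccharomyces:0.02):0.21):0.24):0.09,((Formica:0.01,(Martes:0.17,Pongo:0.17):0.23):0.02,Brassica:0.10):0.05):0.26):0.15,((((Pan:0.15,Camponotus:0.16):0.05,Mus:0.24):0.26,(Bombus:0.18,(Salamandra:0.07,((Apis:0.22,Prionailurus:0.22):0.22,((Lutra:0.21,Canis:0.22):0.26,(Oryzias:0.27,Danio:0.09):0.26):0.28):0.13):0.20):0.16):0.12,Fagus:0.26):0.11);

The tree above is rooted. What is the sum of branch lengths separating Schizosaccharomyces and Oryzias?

2.50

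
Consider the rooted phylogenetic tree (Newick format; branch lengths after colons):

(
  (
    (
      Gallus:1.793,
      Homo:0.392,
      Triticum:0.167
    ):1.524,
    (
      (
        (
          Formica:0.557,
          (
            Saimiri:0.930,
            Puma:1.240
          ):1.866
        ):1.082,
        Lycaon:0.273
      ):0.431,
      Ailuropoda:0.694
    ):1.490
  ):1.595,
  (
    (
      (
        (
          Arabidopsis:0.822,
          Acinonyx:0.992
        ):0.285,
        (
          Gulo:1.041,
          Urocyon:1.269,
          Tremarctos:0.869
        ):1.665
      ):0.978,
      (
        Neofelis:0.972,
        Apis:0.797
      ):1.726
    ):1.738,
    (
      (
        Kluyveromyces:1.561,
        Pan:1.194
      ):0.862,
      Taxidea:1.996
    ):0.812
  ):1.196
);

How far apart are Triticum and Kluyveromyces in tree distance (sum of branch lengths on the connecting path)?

The path runs Triticum → … → MRCA → … → Kluyveromyces; the MRCA is the root of the tree.
Branch lengths along that path: 0.167 + 1.524 + 1.595 + 1.196 + 0.812 + 0.862 + 1.561 = 7.717.

7.717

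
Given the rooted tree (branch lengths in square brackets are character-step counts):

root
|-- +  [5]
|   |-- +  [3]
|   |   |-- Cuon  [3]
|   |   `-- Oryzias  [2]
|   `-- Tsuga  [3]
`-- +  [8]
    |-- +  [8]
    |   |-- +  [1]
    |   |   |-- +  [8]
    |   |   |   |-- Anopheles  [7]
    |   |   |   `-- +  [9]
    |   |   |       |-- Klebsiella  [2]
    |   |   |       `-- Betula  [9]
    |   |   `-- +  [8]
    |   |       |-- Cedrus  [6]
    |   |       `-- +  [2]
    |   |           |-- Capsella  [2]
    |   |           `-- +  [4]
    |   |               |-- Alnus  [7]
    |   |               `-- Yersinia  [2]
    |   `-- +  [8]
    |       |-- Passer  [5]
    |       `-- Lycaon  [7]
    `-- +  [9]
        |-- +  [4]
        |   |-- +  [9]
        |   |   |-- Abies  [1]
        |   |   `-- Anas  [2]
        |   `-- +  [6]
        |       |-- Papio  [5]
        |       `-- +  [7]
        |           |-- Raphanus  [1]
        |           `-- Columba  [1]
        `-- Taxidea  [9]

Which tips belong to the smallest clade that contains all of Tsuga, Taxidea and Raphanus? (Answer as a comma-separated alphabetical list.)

Abies, Alnus, Anas, Anopheles, Betula, Capsella, Cedrus, Columba, Cuon, Klebsiella, Lycaon, Oryzias, Papio, Passer, Raphanus, Taxidea, Tsuga, Yersinia

Tracing Tsuga: it sits inside ((Cuon,Oryzias),Tsuga).
Tracing Taxidea: it sits inside (((Abies,Anas),(Papio,(Raphanus,Columba))),Taxidea).
Tracing Raphanus: it sits inside (Raphanus,Columba).
The smallest clade enclosing all 3 is the whole tree (their MRCA is the root), so the answer is all 18 tips in alphabetical order.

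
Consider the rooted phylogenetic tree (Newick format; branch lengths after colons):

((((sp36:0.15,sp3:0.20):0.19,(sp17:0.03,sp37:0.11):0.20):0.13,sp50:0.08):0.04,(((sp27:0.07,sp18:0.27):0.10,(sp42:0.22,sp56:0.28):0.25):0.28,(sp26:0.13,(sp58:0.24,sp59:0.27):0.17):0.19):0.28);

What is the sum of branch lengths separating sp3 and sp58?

1.44

The path runs sp3 → … → MRCA → … → sp58; the MRCA is the root of the tree.
Branch lengths along that path: 0.20 + 0.19 + 0.13 + 0.04 + 0.28 + 0.19 + 0.17 + 0.24 = 1.44.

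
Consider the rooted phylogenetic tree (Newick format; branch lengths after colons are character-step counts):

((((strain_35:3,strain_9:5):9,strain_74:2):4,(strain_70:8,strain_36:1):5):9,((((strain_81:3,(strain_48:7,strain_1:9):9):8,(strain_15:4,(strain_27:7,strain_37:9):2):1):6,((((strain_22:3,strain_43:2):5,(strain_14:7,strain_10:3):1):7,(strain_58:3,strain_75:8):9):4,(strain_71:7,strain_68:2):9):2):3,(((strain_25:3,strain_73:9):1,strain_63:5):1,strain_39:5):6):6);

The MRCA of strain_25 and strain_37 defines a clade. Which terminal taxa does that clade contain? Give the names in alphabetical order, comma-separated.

strain_1, strain_10, strain_14, strain_15, strain_22, strain_25, strain_27, strain_37, strain_39, strain_43, strain_48, strain_58, strain_63, strain_68, strain_71, strain_73, strain_75, strain_81

Tracing strain_25: it sits inside (strain_25,strain_73).
Tracing strain_37: it sits inside (strain_27,strain_37).
The smallest clade enclosing both is ((((strain_81,(strain_48,strain_1)),(strain_15,(strain_27,strain_37))),((((strain_22,strain_43),(strain_14,strain_10)),(strain_58,strain_75)),(strain_71,strain_68))),(((strain_25,strain_73),strain_63),strain_39)); the answer is its 18 terminal taxa in alphabetical order.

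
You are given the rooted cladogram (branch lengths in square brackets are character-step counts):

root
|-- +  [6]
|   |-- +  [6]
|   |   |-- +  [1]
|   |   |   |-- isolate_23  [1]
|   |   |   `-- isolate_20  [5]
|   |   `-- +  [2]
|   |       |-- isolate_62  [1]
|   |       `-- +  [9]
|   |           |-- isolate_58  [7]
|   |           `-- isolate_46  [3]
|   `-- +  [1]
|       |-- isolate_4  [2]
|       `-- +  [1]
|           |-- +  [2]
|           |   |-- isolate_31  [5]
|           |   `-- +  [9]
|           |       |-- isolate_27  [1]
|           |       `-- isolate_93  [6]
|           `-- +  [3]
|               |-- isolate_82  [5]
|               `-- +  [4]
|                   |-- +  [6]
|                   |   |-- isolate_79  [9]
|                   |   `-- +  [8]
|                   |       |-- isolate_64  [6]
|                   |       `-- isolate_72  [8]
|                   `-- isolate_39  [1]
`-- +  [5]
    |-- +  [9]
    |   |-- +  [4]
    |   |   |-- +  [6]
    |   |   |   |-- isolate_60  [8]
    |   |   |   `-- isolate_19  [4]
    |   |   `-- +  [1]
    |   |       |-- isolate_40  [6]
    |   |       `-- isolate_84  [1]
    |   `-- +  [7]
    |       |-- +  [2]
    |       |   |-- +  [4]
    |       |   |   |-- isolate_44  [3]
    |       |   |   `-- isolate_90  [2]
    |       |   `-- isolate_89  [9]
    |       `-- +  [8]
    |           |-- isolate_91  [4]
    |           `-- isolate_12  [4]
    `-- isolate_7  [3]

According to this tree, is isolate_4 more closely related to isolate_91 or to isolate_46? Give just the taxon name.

The MRCA of isolate_4 and isolate_46 subtends (((isolate_23,isolate_20),(isolate_62,(isolate_58,isolate_46))),(isolate_4,((isolate_31,(isolate_27,isolate_93)),(isolate_82,((isolate_79,(isolate_64,isolate_72)),isolate_39))))) (14 taxa).
The MRCA of isolate_4 and isolate_91 is the root, subtending the entire tree (24 taxa).
The first is nested inside the second, so isolate_4 shares a more recent common ancestor with isolate_46.

isolate_46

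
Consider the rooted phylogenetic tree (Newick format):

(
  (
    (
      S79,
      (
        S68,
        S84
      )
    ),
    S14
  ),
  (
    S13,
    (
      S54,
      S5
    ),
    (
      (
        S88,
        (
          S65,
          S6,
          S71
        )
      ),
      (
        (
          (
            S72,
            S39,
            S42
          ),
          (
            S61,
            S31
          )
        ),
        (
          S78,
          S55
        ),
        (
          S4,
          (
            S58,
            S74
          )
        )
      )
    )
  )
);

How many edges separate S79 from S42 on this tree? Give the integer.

The MRCA of S79 and S42 is the root of the tree.
From S79 up to that node: 3 branches. From S42 up to the same node: 6 branches. Total: 3 + 6 = 9.

9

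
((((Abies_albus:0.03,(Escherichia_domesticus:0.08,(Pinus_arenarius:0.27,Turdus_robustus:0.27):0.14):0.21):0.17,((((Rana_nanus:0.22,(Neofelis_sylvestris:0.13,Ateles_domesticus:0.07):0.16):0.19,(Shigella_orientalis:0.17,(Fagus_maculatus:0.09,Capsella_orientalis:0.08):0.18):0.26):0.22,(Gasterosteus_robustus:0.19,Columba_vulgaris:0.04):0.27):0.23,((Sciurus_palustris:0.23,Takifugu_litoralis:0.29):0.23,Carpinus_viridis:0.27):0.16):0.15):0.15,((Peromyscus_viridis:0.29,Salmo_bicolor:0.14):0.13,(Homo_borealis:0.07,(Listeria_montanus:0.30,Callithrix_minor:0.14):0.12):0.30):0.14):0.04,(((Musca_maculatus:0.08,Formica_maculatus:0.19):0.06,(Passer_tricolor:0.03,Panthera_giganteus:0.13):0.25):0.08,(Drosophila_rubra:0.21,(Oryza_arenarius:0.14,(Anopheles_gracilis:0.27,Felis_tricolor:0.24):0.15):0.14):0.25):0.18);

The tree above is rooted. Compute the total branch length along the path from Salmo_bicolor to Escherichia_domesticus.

The path runs Salmo_bicolor → … → MRCA → … → Escherichia_domesticus; the MRCA is the node subtending (((Abies_albus,(Escherichia_domesticus,(Pinus_arenarius,Turdus_robustus))),((((Rana_nanus,(Neofelis_sylvestris,Ateles_domesticus)),(Shigella_orientalis,(Fagus_maculatus,Capsella_orientalis))),(Gasterosteus_robustus,Columba_vulgaris)),((Sciurus_palustris,Takifugu_litoralis),Carpinus_viridis))),((Peromyscus_viridis,Salmo_bicolor),(Homo_borealis,(Listeria_montanus,Callithrix_minor)))).
Branch lengths along that path: 0.14 + 0.13 + 0.14 + 0.15 + 0.17 + 0.21 + 0.08 = 1.02.

1.02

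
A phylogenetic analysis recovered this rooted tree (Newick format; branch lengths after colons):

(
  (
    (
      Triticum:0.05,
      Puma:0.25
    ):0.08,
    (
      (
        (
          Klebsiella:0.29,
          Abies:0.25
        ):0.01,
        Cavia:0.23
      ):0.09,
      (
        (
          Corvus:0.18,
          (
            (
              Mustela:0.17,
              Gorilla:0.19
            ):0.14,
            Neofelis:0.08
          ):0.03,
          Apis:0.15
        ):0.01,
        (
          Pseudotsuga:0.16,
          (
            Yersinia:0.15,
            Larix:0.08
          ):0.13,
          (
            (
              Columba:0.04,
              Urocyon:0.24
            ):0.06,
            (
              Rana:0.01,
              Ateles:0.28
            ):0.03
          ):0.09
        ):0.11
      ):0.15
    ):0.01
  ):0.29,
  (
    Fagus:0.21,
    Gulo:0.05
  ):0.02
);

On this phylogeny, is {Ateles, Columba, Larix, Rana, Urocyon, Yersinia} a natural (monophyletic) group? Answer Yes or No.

The MRCA of the listed taxa subtends (Pseudotsuga,(Yersinia,Larix),((Columba,Urocyon),(Rana,Ateles))).
That clade also contains Pseudotsuga, which is not in the proposed group, so the group is not monophyletic.

No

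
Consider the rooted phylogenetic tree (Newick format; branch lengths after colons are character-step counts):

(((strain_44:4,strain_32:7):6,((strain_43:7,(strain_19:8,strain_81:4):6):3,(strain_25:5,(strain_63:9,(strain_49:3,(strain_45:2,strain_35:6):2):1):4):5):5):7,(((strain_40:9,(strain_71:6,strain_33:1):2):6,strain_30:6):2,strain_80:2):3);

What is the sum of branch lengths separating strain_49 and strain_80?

30

The path runs strain_49 → … → MRCA → … → strain_80; the MRCA is the root of the tree.
Branch lengths along that path: 3 + 1 + 4 + 5 + 5 + 7 + 3 + 2 = 30.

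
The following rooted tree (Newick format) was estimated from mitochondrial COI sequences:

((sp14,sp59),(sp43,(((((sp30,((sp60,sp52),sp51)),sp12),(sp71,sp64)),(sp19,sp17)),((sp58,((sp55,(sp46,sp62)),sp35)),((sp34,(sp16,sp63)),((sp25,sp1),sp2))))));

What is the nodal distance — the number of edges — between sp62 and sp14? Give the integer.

The MRCA of sp62 and sp14 is the root of the tree.
From sp62 up to that node: 8 branches. From sp14 up to the same node: 2 branches. Total: 8 + 2 = 10.

10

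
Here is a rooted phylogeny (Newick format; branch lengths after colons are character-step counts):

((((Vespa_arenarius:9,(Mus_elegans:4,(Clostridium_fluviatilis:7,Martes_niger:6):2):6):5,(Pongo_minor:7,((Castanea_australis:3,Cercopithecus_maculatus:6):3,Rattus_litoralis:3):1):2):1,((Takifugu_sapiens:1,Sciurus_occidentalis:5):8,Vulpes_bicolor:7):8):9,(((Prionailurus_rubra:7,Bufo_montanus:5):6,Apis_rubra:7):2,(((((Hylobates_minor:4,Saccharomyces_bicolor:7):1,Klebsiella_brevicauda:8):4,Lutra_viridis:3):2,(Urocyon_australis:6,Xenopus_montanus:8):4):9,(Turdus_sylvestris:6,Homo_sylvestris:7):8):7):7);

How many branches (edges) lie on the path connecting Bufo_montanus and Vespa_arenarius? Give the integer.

The MRCA of Bufo_montanus and Vespa_arenarius is the root of the tree.
From Bufo_montanus up to that node: 4 branches. From Vespa_arenarius up to the same node: 4 branches. Total: 4 + 4 = 8.

8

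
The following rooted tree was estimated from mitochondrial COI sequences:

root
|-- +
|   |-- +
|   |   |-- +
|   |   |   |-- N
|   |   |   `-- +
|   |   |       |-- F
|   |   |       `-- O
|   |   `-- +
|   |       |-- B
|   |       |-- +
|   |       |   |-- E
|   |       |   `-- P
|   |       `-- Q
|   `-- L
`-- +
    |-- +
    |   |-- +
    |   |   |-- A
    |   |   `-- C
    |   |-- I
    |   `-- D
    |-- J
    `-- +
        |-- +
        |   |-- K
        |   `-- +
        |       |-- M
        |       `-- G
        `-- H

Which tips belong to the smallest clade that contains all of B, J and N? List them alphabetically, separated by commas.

A, B, C, D, E, F, G, H, I, J, K, L, M, N, O, P, Q

Tracing B: it sits inside (B,(E,P),Q).
Tracing J: it sits inside (((A,C),I,D),J,((K,(M,G)),H)).
Tracing N: it sits inside (N,(F,O)).
The smallest clade enclosing all 3 is the whole tree (their MRCA is the root), so the answer is all 17 tips in alphabetical order.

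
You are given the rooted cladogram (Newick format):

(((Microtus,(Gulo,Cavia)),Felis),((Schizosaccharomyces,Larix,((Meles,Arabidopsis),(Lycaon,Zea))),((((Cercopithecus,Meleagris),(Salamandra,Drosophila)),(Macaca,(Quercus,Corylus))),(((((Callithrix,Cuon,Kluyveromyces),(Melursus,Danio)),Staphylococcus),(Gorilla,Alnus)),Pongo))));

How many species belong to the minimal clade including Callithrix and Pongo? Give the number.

9

The MRCA of Callithrix and Pongo is the node subtending (((((Callithrix,Cuon,Kluyveromyces),(Melursus,Danio)),Staphylococcus),(Gorilla,Alnus)),Pongo).
That clade contains 9 terminal taxa: Alnus, Callithrix, Cuon, Danio, Gorilla, Kluyveromyces, Melursus, Pongo, Staphylococcus.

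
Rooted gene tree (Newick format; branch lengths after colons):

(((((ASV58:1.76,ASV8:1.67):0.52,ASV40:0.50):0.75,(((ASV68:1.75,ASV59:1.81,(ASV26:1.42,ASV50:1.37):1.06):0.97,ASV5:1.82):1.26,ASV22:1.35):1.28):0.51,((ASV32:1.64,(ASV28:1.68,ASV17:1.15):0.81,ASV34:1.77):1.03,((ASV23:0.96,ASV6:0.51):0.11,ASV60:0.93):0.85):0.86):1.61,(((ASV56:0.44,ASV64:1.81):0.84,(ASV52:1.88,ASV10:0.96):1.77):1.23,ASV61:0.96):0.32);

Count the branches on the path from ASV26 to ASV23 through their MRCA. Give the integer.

10

The MRCA of ASV26 and ASV23 is the node subtending ((((ASV58,ASV8),ASV40),(((ASV68,ASV59,(ASV26,ASV50)),ASV5),ASV22)),((ASV32,(ASV28,ASV17),ASV34),((ASV23,ASV6),ASV60))).
From ASV26 up to that node: 6 branches. From ASV23 up to the same node: 4 branches. Total: 6 + 4 = 10.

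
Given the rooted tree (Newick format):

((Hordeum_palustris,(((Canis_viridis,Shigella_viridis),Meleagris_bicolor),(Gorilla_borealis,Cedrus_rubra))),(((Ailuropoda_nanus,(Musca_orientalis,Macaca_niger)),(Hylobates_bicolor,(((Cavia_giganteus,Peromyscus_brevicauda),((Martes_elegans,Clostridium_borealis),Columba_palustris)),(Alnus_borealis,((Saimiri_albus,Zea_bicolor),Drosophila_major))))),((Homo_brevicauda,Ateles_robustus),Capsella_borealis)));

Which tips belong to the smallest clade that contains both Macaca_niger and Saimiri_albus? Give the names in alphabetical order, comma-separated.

Ailuropoda_nanus, Alnus_borealis, Cavia_giganteus, Clostridium_borealis, Columba_palustris, Drosophila_major, Hylobates_bicolor, Macaca_niger, Martes_elegans, Musca_orientalis, Peromyscus_brevicauda, Saimiri_albus, Zea_bicolor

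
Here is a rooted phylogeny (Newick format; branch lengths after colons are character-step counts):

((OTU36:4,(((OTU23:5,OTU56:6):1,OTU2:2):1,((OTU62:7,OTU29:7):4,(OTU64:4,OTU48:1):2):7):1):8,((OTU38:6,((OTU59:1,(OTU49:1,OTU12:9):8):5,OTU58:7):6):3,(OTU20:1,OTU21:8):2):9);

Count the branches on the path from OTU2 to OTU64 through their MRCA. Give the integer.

The MRCA of OTU2 and OTU64 is the node subtending (((OTU23,OTU56),OTU2),((OTU62,OTU29),(OTU64,OTU48))).
From OTU2 up to that node: 2 branches. From OTU64 up to the same node: 3 branches. Total: 2 + 3 = 5.

5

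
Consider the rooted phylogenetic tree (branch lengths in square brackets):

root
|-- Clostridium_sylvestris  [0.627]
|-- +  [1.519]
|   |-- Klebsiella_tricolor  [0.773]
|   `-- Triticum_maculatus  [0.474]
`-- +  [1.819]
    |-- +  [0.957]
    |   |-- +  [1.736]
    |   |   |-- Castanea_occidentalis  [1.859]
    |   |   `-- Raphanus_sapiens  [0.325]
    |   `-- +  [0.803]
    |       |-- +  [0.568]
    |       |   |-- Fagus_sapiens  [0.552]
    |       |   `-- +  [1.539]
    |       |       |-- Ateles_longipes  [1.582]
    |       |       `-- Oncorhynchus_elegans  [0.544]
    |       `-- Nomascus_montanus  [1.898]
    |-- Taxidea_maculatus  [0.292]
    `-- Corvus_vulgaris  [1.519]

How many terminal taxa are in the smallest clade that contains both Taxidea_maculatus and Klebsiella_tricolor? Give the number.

11

The MRCA of Taxidea_maculatus and Klebsiella_tricolor is the root, so the clade is the entire tree.
That clade contains 11 terminal taxa: Ateles_longipes, Castanea_occidentalis, Clostridium_sylvestris, Corvus_vulgaris, Fagus_sapiens, Klebsiella_tricolor, Nomascus_montanus, Oncorhynchus_elegans, Raphanus_sapiens, Taxidea_maculatus, Triticum_maculatus.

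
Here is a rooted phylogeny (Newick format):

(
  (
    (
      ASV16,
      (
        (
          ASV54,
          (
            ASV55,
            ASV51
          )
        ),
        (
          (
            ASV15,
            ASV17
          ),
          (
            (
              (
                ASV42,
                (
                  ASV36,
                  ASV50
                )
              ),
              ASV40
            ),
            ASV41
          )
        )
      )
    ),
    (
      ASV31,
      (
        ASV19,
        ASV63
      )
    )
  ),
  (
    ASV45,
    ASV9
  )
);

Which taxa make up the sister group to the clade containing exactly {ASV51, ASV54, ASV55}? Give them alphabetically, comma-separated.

The clade containing exactly {ASV51, ASV54, ASV55} attaches to the tree at the node subtending ((ASV54,(ASV55,ASV51)),((ASV15,ASV17),(((ASV42,(ASV36,ASV50)),ASV40),ASV41))).
The other lineage descending from that same node — the sister group — is ((ASV15,ASV17),(((ASV42,(ASV36,ASV50)),ASV40),ASV41)); its 7 tips in alphabetical order are the answer.

ASV15, ASV17, ASV36, ASV40, ASV41, ASV42, ASV50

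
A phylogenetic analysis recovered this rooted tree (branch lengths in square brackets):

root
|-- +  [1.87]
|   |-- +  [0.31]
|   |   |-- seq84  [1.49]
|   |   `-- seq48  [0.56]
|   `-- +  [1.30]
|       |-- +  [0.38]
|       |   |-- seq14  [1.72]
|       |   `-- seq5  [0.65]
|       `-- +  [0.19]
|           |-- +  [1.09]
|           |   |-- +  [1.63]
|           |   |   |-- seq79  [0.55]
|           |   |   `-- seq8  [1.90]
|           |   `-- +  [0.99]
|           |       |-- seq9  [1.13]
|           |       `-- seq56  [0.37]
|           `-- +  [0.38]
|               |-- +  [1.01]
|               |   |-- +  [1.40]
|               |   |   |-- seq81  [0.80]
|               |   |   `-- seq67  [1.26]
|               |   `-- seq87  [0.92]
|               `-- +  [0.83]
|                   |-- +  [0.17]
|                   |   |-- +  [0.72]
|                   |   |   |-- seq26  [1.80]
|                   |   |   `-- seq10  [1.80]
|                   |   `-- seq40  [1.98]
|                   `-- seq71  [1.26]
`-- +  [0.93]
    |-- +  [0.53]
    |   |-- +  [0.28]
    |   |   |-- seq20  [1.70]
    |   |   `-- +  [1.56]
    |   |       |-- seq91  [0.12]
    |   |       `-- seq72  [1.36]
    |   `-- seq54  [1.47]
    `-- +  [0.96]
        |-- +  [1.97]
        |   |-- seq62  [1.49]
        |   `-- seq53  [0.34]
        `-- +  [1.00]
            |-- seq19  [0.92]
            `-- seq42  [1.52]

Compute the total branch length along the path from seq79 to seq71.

5.74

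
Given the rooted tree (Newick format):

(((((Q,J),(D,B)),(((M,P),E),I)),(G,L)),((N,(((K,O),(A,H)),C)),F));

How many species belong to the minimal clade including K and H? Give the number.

The MRCA of K and H is the node subtending ((K,O),(A,H)).
That clade contains 4 terminal taxa: A, H, K, O.

4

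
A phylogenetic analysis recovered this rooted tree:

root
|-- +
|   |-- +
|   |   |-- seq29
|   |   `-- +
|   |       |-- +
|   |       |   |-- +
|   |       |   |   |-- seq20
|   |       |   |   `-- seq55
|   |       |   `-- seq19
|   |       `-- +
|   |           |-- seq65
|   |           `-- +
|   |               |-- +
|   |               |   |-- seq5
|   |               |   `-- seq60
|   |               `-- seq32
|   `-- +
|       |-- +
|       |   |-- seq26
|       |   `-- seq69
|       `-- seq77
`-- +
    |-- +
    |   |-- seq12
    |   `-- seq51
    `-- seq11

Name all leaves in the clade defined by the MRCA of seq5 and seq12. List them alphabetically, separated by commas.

seq11, seq12, seq19, seq20, seq26, seq29, seq32, seq5, seq51, seq55, seq60, seq65, seq69, seq77

Tracing seq5: it sits inside (seq5,seq60).
Tracing seq12: it sits inside (seq12,seq51).
The smallest clade enclosing both is the whole tree (their MRCA is the root), so the answer is all 14 tips in alphabetical order.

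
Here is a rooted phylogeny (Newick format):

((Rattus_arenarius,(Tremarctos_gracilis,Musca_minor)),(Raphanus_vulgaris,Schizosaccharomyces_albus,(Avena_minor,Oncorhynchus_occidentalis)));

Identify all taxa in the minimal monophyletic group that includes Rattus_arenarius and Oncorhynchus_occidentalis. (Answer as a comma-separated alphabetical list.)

Avena_minor, Musca_minor, Oncorhynchus_occidentalis, Raphanus_vulgaris, Rattus_arenarius, Schizosaccharomyces_albus, Tremarctos_gracilis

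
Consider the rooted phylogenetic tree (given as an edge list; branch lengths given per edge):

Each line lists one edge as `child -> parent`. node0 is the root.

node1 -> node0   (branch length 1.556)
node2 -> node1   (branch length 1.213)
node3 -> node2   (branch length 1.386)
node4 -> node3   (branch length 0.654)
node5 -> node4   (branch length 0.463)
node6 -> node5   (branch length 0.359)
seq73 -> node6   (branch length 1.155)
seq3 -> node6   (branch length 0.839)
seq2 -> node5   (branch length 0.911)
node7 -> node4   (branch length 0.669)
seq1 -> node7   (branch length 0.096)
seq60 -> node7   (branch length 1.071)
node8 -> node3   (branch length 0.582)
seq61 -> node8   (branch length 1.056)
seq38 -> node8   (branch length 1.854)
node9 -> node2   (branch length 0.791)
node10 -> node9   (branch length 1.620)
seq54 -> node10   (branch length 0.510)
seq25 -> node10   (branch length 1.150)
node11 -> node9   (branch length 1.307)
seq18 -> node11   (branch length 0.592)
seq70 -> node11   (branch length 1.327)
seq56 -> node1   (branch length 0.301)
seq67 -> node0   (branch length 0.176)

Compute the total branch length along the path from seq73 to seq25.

The path runs seq73 → … → MRCA → … → seq25; the MRCA is the node subtending (((((seq73,seq3),seq2),(seq1,seq60)),(seq61,seq38)),((seq54,seq25),(seq18,seq70))).
Branch lengths along that path: 1.155 + 0.359 + 0.463 + 0.654 + 1.386 + 0.791 + 1.620 + 1.150 = 7.578.

7.578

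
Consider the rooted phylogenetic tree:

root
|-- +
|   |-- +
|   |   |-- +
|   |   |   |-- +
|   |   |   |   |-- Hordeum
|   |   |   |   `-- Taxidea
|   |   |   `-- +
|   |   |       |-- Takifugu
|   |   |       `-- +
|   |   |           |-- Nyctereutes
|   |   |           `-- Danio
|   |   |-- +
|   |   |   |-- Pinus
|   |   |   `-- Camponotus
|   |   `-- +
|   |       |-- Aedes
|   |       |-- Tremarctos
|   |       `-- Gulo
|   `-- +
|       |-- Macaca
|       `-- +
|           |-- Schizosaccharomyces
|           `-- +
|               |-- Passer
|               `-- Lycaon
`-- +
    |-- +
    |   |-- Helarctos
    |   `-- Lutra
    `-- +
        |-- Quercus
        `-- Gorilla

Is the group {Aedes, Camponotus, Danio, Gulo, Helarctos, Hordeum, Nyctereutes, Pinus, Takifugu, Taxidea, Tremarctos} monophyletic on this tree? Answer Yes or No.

No

The MRCA of the listed taxa is the root, so the smallest clade containing them is the whole tree.
That clade also contains Gorilla, Lutra, Lycaon, Macaca, Passer, Quercus, Schizosaccharomyces, which are not in the proposed group, so the group is not monophyletic.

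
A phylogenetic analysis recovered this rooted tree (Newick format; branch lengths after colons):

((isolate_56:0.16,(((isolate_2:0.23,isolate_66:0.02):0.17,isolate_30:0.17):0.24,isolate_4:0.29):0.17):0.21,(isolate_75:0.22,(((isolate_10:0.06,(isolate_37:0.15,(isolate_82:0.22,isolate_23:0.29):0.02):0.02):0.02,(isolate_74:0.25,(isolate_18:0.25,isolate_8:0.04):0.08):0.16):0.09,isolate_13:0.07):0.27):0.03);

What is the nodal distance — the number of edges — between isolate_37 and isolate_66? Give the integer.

The MRCA of isolate_37 and isolate_66 is the root of the tree.
From isolate_37 up to that node: 6 branches. From isolate_66 up to the same node: 5 branches. Total: 6 + 5 = 11.

11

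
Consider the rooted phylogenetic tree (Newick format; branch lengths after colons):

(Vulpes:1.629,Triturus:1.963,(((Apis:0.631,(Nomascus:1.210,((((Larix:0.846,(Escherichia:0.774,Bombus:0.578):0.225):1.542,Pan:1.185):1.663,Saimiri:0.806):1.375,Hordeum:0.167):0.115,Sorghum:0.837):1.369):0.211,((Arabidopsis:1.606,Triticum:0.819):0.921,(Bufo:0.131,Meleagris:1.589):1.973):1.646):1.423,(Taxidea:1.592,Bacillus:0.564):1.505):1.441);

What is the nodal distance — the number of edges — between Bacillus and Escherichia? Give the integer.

11

The MRCA of Bacillus and Escherichia is the node subtending (((Apis,(Nomascus,((((Larix,(Escherichia,Bombus)),Pan),Saimiri),Hordeum),Sorghum)),((Arabidopsis,Triticum),(Bufo,Meleagris))),(Taxidea,Bacillus)).
From Bacillus up to that node: 2 branches. From Escherichia up to the same node: 9 branches. Total: 2 + 9 = 11.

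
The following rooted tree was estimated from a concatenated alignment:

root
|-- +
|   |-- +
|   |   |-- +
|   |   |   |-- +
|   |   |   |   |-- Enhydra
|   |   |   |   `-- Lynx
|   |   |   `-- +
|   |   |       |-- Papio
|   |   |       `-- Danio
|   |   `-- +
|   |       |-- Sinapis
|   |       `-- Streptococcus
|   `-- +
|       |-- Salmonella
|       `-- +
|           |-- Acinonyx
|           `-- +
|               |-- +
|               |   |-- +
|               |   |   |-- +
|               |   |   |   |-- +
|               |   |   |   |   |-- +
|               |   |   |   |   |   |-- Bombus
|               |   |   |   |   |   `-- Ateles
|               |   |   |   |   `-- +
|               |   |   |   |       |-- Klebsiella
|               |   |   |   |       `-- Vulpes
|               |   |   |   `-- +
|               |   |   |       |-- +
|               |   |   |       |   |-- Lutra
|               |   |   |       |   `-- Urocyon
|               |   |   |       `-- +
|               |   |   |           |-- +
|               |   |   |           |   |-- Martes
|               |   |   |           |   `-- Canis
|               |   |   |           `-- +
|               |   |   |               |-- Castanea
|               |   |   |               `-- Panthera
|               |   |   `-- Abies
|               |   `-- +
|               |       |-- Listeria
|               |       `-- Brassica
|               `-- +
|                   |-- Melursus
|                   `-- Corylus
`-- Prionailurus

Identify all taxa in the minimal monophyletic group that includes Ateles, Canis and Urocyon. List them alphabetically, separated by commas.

Ateles, Bombus, Canis, Castanea, Klebsiella, Lutra, Martes, Panthera, Urocyon, Vulpes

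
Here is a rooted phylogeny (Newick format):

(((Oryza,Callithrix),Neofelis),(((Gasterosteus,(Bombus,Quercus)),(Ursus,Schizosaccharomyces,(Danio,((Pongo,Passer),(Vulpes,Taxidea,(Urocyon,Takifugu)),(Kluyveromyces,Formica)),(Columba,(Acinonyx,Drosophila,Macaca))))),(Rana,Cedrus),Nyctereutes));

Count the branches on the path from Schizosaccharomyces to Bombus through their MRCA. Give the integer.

The MRCA of Schizosaccharomyces and Bombus is the node subtending ((Gasterosteus,(Bombus,Quercus)),(Ursus,Schizosaccharomyces,(Danio,((Pongo,Passer),(Vulpes,Taxidea,(Urocyon,Takifugu)),(Kluyveromyces,Formica)),(Columba,(Acinonyx,Drosophila,Macaca))))).
From Schizosaccharomyces up to that node: 2 branches. From Bombus up to the same node: 3 branches. Total: 2 + 3 = 5.

5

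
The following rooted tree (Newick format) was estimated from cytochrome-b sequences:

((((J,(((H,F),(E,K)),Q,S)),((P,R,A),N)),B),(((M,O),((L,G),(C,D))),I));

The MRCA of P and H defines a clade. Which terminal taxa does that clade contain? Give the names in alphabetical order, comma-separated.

Tracing P: it sits inside (P,R,A).
Tracing H: it sits inside (H,F).
The smallest clade enclosing both is ((J,(((H,F),(E,K)),Q,S)),((P,R,A),N)); the answer is its 11 terminal taxa in alphabetical order.

A, E, F, H, J, K, N, P, Q, R, S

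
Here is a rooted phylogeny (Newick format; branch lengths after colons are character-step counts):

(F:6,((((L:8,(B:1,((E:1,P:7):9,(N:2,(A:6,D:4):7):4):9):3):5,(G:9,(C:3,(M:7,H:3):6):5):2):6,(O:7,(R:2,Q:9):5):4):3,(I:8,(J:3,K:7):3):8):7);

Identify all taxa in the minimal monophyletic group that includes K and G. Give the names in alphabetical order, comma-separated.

Tracing K: it sits inside (J,K).
Tracing G: it sits inside (G,(C,(M,H))).
The smallest clade enclosing both is ((((L,(B,((E,P),(N,(A,D))))),(G,(C,(M,H)))),(O,(R,Q))),(I,(J,K))); the answer is its 17 terminal taxa in alphabetical order.

A, B, C, D, E, G, H, I, J, K, L, M, N, O, P, Q, R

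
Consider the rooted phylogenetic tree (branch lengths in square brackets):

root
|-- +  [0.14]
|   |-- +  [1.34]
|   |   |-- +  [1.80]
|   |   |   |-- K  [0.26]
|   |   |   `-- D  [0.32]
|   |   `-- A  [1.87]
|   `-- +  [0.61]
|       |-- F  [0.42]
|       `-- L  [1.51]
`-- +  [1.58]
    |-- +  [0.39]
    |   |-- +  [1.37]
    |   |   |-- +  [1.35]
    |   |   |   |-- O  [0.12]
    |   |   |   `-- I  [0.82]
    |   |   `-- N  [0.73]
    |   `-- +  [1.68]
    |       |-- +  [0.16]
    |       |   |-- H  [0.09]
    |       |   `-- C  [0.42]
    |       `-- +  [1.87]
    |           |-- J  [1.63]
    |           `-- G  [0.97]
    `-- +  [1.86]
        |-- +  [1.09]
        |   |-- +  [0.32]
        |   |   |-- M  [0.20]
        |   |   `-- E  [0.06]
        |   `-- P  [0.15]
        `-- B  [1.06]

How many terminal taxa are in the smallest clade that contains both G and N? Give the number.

7

The MRCA of G and N is the node subtending (((O,I),N),((H,C),(J,G))).
That clade contains 7 terminal taxa: C, G, H, I, J, N, O.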